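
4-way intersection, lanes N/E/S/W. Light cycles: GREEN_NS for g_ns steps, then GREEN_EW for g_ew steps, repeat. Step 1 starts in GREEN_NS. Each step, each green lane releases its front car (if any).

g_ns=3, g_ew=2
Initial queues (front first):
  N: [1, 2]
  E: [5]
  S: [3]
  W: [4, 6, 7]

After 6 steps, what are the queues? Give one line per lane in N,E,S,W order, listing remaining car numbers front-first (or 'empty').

Step 1 [NS]: N:car1-GO,E:wait,S:car3-GO,W:wait | queues: N=1 E=1 S=0 W=3
Step 2 [NS]: N:car2-GO,E:wait,S:empty,W:wait | queues: N=0 E=1 S=0 W=3
Step 3 [NS]: N:empty,E:wait,S:empty,W:wait | queues: N=0 E=1 S=0 W=3
Step 4 [EW]: N:wait,E:car5-GO,S:wait,W:car4-GO | queues: N=0 E=0 S=0 W=2
Step 5 [EW]: N:wait,E:empty,S:wait,W:car6-GO | queues: N=0 E=0 S=0 W=1
Step 6 [NS]: N:empty,E:wait,S:empty,W:wait | queues: N=0 E=0 S=0 W=1

N: empty
E: empty
S: empty
W: 7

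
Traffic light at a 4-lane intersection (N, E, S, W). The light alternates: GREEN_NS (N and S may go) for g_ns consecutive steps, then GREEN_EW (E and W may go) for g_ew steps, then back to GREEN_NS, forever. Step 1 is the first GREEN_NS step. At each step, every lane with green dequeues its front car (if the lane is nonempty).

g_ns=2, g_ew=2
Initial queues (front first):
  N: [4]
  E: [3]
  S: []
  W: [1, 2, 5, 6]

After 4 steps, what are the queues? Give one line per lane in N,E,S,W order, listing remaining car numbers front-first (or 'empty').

Step 1 [NS]: N:car4-GO,E:wait,S:empty,W:wait | queues: N=0 E=1 S=0 W=4
Step 2 [NS]: N:empty,E:wait,S:empty,W:wait | queues: N=0 E=1 S=0 W=4
Step 3 [EW]: N:wait,E:car3-GO,S:wait,W:car1-GO | queues: N=0 E=0 S=0 W=3
Step 4 [EW]: N:wait,E:empty,S:wait,W:car2-GO | queues: N=0 E=0 S=0 W=2

N: empty
E: empty
S: empty
W: 5 6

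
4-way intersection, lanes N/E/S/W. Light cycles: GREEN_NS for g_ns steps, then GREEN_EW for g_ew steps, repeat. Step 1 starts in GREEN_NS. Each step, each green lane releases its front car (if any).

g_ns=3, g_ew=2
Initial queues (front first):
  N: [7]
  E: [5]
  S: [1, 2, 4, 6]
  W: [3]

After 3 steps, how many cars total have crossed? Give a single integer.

Answer: 4

Derivation:
Step 1 [NS]: N:car7-GO,E:wait,S:car1-GO,W:wait | queues: N=0 E=1 S=3 W=1
Step 2 [NS]: N:empty,E:wait,S:car2-GO,W:wait | queues: N=0 E=1 S=2 W=1
Step 3 [NS]: N:empty,E:wait,S:car4-GO,W:wait | queues: N=0 E=1 S=1 W=1
Cars crossed by step 3: 4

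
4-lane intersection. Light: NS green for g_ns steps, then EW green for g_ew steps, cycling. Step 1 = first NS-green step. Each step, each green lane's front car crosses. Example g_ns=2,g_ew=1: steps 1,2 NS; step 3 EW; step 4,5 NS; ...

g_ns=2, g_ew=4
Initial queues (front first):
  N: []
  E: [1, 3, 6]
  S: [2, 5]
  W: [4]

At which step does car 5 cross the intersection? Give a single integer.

Step 1 [NS]: N:empty,E:wait,S:car2-GO,W:wait | queues: N=0 E=3 S=1 W=1
Step 2 [NS]: N:empty,E:wait,S:car5-GO,W:wait | queues: N=0 E=3 S=0 W=1
Step 3 [EW]: N:wait,E:car1-GO,S:wait,W:car4-GO | queues: N=0 E=2 S=0 W=0
Step 4 [EW]: N:wait,E:car3-GO,S:wait,W:empty | queues: N=0 E=1 S=0 W=0
Step 5 [EW]: N:wait,E:car6-GO,S:wait,W:empty | queues: N=0 E=0 S=0 W=0
Car 5 crosses at step 2

2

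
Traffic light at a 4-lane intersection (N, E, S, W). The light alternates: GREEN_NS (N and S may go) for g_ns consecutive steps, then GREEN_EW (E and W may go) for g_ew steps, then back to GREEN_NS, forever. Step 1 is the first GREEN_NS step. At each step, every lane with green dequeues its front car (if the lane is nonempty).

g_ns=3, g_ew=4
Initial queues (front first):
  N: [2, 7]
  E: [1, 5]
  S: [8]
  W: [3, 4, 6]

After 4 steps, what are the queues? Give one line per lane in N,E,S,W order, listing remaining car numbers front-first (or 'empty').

Step 1 [NS]: N:car2-GO,E:wait,S:car8-GO,W:wait | queues: N=1 E=2 S=0 W=3
Step 2 [NS]: N:car7-GO,E:wait,S:empty,W:wait | queues: N=0 E=2 S=0 W=3
Step 3 [NS]: N:empty,E:wait,S:empty,W:wait | queues: N=0 E=2 S=0 W=3
Step 4 [EW]: N:wait,E:car1-GO,S:wait,W:car3-GO | queues: N=0 E=1 S=0 W=2

N: empty
E: 5
S: empty
W: 4 6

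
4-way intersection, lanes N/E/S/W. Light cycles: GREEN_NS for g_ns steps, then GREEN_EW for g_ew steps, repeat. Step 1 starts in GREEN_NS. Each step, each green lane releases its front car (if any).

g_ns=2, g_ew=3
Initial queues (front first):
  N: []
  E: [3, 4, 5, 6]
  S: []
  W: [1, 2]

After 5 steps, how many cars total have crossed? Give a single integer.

Step 1 [NS]: N:empty,E:wait,S:empty,W:wait | queues: N=0 E=4 S=0 W=2
Step 2 [NS]: N:empty,E:wait,S:empty,W:wait | queues: N=0 E=4 S=0 W=2
Step 3 [EW]: N:wait,E:car3-GO,S:wait,W:car1-GO | queues: N=0 E=3 S=0 W=1
Step 4 [EW]: N:wait,E:car4-GO,S:wait,W:car2-GO | queues: N=0 E=2 S=0 W=0
Step 5 [EW]: N:wait,E:car5-GO,S:wait,W:empty | queues: N=0 E=1 S=0 W=0
Cars crossed by step 5: 5

Answer: 5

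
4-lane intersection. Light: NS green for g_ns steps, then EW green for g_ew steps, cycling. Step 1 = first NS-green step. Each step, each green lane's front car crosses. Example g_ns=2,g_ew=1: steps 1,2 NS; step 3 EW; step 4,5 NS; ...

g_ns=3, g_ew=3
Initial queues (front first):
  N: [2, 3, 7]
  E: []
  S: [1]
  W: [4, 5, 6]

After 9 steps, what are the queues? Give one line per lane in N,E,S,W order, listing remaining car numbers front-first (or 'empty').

Step 1 [NS]: N:car2-GO,E:wait,S:car1-GO,W:wait | queues: N=2 E=0 S=0 W=3
Step 2 [NS]: N:car3-GO,E:wait,S:empty,W:wait | queues: N=1 E=0 S=0 W=3
Step 3 [NS]: N:car7-GO,E:wait,S:empty,W:wait | queues: N=0 E=0 S=0 W=3
Step 4 [EW]: N:wait,E:empty,S:wait,W:car4-GO | queues: N=0 E=0 S=0 W=2
Step 5 [EW]: N:wait,E:empty,S:wait,W:car5-GO | queues: N=0 E=0 S=0 W=1
Step 6 [EW]: N:wait,E:empty,S:wait,W:car6-GO | queues: N=0 E=0 S=0 W=0

N: empty
E: empty
S: empty
W: empty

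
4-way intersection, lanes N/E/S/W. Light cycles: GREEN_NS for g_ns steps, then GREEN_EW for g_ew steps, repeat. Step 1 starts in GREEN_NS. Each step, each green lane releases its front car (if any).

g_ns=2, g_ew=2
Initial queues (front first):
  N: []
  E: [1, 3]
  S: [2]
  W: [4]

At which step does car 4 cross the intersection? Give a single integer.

Step 1 [NS]: N:empty,E:wait,S:car2-GO,W:wait | queues: N=0 E=2 S=0 W=1
Step 2 [NS]: N:empty,E:wait,S:empty,W:wait | queues: N=0 E=2 S=0 W=1
Step 3 [EW]: N:wait,E:car1-GO,S:wait,W:car4-GO | queues: N=0 E=1 S=0 W=0
Step 4 [EW]: N:wait,E:car3-GO,S:wait,W:empty | queues: N=0 E=0 S=0 W=0
Car 4 crosses at step 3

3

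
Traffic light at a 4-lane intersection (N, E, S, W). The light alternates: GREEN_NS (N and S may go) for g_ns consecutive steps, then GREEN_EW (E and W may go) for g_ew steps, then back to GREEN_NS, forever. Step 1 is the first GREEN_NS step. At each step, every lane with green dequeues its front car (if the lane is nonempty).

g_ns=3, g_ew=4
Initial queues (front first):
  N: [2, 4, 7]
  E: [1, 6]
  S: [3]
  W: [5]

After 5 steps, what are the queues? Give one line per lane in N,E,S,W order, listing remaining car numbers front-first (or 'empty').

Step 1 [NS]: N:car2-GO,E:wait,S:car3-GO,W:wait | queues: N=2 E=2 S=0 W=1
Step 2 [NS]: N:car4-GO,E:wait,S:empty,W:wait | queues: N=1 E=2 S=0 W=1
Step 3 [NS]: N:car7-GO,E:wait,S:empty,W:wait | queues: N=0 E=2 S=0 W=1
Step 4 [EW]: N:wait,E:car1-GO,S:wait,W:car5-GO | queues: N=0 E=1 S=0 W=0
Step 5 [EW]: N:wait,E:car6-GO,S:wait,W:empty | queues: N=0 E=0 S=0 W=0

N: empty
E: empty
S: empty
W: empty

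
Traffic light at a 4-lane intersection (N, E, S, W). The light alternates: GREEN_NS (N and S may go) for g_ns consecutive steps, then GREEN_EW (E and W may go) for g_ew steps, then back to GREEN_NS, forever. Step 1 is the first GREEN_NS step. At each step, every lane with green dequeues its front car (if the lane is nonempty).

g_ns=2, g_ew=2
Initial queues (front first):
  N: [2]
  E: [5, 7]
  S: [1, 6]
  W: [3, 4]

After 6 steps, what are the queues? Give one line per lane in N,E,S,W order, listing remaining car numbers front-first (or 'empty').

Step 1 [NS]: N:car2-GO,E:wait,S:car1-GO,W:wait | queues: N=0 E=2 S=1 W=2
Step 2 [NS]: N:empty,E:wait,S:car6-GO,W:wait | queues: N=0 E=2 S=0 W=2
Step 3 [EW]: N:wait,E:car5-GO,S:wait,W:car3-GO | queues: N=0 E=1 S=0 W=1
Step 4 [EW]: N:wait,E:car7-GO,S:wait,W:car4-GO | queues: N=0 E=0 S=0 W=0

N: empty
E: empty
S: empty
W: empty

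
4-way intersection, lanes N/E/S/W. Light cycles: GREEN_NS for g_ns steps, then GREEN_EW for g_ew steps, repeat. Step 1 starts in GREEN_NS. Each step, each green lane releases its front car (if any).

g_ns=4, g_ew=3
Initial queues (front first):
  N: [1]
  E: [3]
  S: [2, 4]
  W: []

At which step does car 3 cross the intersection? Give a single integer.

Step 1 [NS]: N:car1-GO,E:wait,S:car2-GO,W:wait | queues: N=0 E=1 S=1 W=0
Step 2 [NS]: N:empty,E:wait,S:car4-GO,W:wait | queues: N=0 E=1 S=0 W=0
Step 3 [NS]: N:empty,E:wait,S:empty,W:wait | queues: N=0 E=1 S=0 W=0
Step 4 [NS]: N:empty,E:wait,S:empty,W:wait | queues: N=0 E=1 S=0 W=0
Step 5 [EW]: N:wait,E:car3-GO,S:wait,W:empty | queues: N=0 E=0 S=0 W=0
Car 3 crosses at step 5

5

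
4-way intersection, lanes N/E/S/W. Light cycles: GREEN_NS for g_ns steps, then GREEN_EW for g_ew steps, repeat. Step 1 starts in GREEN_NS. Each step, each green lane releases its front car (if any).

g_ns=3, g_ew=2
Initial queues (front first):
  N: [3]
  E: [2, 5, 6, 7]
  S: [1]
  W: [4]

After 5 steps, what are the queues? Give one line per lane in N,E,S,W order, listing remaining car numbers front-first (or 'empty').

Step 1 [NS]: N:car3-GO,E:wait,S:car1-GO,W:wait | queues: N=0 E=4 S=0 W=1
Step 2 [NS]: N:empty,E:wait,S:empty,W:wait | queues: N=0 E=4 S=0 W=1
Step 3 [NS]: N:empty,E:wait,S:empty,W:wait | queues: N=0 E=4 S=0 W=1
Step 4 [EW]: N:wait,E:car2-GO,S:wait,W:car4-GO | queues: N=0 E=3 S=0 W=0
Step 5 [EW]: N:wait,E:car5-GO,S:wait,W:empty | queues: N=0 E=2 S=0 W=0

N: empty
E: 6 7
S: empty
W: empty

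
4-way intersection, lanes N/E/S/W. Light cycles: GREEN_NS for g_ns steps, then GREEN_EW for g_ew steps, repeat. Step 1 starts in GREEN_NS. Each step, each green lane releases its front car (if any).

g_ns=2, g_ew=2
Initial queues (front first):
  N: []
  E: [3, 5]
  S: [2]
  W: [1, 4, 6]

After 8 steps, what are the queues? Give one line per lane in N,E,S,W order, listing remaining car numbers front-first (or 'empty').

Step 1 [NS]: N:empty,E:wait,S:car2-GO,W:wait | queues: N=0 E=2 S=0 W=3
Step 2 [NS]: N:empty,E:wait,S:empty,W:wait | queues: N=0 E=2 S=0 W=3
Step 3 [EW]: N:wait,E:car3-GO,S:wait,W:car1-GO | queues: N=0 E=1 S=0 W=2
Step 4 [EW]: N:wait,E:car5-GO,S:wait,W:car4-GO | queues: N=0 E=0 S=0 W=1
Step 5 [NS]: N:empty,E:wait,S:empty,W:wait | queues: N=0 E=0 S=0 W=1
Step 6 [NS]: N:empty,E:wait,S:empty,W:wait | queues: N=0 E=0 S=0 W=1
Step 7 [EW]: N:wait,E:empty,S:wait,W:car6-GO | queues: N=0 E=0 S=0 W=0

N: empty
E: empty
S: empty
W: empty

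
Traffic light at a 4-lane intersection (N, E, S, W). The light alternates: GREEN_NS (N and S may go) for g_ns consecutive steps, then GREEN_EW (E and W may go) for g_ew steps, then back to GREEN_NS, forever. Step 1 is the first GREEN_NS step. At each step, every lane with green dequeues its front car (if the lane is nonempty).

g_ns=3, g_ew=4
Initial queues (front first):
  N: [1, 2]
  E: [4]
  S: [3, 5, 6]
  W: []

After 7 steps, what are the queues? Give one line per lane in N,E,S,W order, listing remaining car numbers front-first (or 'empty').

Step 1 [NS]: N:car1-GO,E:wait,S:car3-GO,W:wait | queues: N=1 E=1 S=2 W=0
Step 2 [NS]: N:car2-GO,E:wait,S:car5-GO,W:wait | queues: N=0 E=1 S=1 W=0
Step 3 [NS]: N:empty,E:wait,S:car6-GO,W:wait | queues: N=0 E=1 S=0 W=0
Step 4 [EW]: N:wait,E:car4-GO,S:wait,W:empty | queues: N=0 E=0 S=0 W=0

N: empty
E: empty
S: empty
W: empty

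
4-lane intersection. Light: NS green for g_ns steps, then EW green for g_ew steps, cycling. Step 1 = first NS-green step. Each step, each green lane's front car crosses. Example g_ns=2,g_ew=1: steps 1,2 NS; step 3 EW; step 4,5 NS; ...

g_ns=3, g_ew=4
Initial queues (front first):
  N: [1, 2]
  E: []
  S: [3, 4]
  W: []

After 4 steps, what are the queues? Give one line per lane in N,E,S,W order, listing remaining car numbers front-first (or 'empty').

Step 1 [NS]: N:car1-GO,E:wait,S:car3-GO,W:wait | queues: N=1 E=0 S=1 W=0
Step 2 [NS]: N:car2-GO,E:wait,S:car4-GO,W:wait | queues: N=0 E=0 S=0 W=0

N: empty
E: empty
S: empty
W: empty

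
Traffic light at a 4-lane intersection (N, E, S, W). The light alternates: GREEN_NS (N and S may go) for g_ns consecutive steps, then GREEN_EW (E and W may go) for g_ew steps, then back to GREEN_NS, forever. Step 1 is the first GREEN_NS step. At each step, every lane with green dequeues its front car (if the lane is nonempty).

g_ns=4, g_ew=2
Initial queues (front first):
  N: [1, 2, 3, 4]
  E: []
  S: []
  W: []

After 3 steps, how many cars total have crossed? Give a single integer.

Step 1 [NS]: N:car1-GO,E:wait,S:empty,W:wait | queues: N=3 E=0 S=0 W=0
Step 2 [NS]: N:car2-GO,E:wait,S:empty,W:wait | queues: N=2 E=0 S=0 W=0
Step 3 [NS]: N:car3-GO,E:wait,S:empty,W:wait | queues: N=1 E=0 S=0 W=0
Cars crossed by step 3: 3

Answer: 3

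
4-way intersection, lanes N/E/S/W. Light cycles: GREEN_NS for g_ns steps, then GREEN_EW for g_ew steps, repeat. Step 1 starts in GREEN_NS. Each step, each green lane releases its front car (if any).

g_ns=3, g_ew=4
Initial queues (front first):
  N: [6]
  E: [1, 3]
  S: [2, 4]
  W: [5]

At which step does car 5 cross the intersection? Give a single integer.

Step 1 [NS]: N:car6-GO,E:wait,S:car2-GO,W:wait | queues: N=0 E=2 S=1 W=1
Step 2 [NS]: N:empty,E:wait,S:car4-GO,W:wait | queues: N=0 E=2 S=0 W=1
Step 3 [NS]: N:empty,E:wait,S:empty,W:wait | queues: N=0 E=2 S=0 W=1
Step 4 [EW]: N:wait,E:car1-GO,S:wait,W:car5-GO | queues: N=0 E=1 S=0 W=0
Step 5 [EW]: N:wait,E:car3-GO,S:wait,W:empty | queues: N=0 E=0 S=0 W=0
Car 5 crosses at step 4

4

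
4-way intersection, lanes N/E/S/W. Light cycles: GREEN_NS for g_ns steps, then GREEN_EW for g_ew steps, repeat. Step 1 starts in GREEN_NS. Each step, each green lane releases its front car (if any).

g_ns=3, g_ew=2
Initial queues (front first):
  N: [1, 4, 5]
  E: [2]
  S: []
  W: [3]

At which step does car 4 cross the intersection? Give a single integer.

Step 1 [NS]: N:car1-GO,E:wait,S:empty,W:wait | queues: N=2 E=1 S=0 W=1
Step 2 [NS]: N:car4-GO,E:wait,S:empty,W:wait | queues: N=1 E=1 S=0 W=1
Step 3 [NS]: N:car5-GO,E:wait,S:empty,W:wait | queues: N=0 E=1 S=0 W=1
Step 4 [EW]: N:wait,E:car2-GO,S:wait,W:car3-GO | queues: N=0 E=0 S=0 W=0
Car 4 crosses at step 2

2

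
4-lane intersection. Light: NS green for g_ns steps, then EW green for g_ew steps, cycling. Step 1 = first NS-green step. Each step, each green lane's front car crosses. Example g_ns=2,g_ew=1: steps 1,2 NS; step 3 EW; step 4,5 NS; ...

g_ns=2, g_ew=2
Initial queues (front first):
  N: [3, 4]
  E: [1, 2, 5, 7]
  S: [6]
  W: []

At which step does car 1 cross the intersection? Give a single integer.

Step 1 [NS]: N:car3-GO,E:wait,S:car6-GO,W:wait | queues: N=1 E=4 S=0 W=0
Step 2 [NS]: N:car4-GO,E:wait,S:empty,W:wait | queues: N=0 E=4 S=0 W=0
Step 3 [EW]: N:wait,E:car1-GO,S:wait,W:empty | queues: N=0 E=3 S=0 W=0
Step 4 [EW]: N:wait,E:car2-GO,S:wait,W:empty | queues: N=0 E=2 S=0 W=0
Step 5 [NS]: N:empty,E:wait,S:empty,W:wait | queues: N=0 E=2 S=0 W=0
Step 6 [NS]: N:empty,E:wait,S:empty,W:wait | queues: N=0 E=2 S=0 W=0
Step 7 [EW]: N:wait,E:car5-GO,S:wait,W:empty | queues: N=0 E=1 S=0 W=0
Step 8 [EW]: N:wait,E:car7-GO,S:wait,W:empty | queues: N=0 E=0 S=0 W=0
Car 1 crosses at step 3

3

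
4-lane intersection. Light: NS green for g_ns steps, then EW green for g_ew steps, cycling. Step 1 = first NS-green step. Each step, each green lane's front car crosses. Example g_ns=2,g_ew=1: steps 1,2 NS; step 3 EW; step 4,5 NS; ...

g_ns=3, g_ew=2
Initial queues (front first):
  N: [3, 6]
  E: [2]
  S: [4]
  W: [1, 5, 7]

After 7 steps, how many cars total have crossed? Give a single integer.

Step 1 [NS]: N:car3-GO,E:wait,S:car4-GO,W:wait | queues: N=1 E=1 S=0 W=3
Step 2 [NS]: N:car6-GO,E:wait,S:empty,W:wait | queues: N=0 E=1 S=0 W=3
Step 3 [NS]: N:empty,E:wait,S:empty,W:wait | queues: N=0 E=1 S=0 W=3
Step 4 [EW]: N:wait,E:car2-GO,S:wait,W:car1-GO | queues: N=0 E=0 S=0 W=2
Step 5 [EW]: N:wait,E:empty,S:wait,W:car5-GO | queues: N=0 E=0 S=0 W=1
Step 6 [NS]: N:empty,E:wait,S:empty,W:wait | queues: N=0 E=0 S=0 W=1
Step 7 [NS]: N:empty,E:wait,S:empty,W:wait | queues: N=0 E=0 S=0 W=1
Cars crossed by step 7: 6

Answer: 6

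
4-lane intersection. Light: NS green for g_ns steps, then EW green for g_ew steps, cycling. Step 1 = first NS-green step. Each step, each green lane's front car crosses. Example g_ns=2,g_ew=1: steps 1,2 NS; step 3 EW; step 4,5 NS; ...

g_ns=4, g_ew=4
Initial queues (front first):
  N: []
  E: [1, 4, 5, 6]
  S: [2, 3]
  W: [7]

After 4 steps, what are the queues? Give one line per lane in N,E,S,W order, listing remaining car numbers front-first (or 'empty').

Step 1 [NS]: N:empty,E:wait,S:car2-GO,W:wait | queues: N=0 E=4 S=1 W=1
Step 2 [NS]: N:empty,E:wait,S:car3-GO,W:wait | queues: N=0 E=4 S=0 W=1
Step 3 [NS]: N:empty,E:wait,S:empty,W:wait | queues: N=0 E=4 S=0 W=1
Step 4 [NS]: N:empty,E:wait,S:empty,W:wait | queues: N=0 E=4 S=0 W=1

N: empty
E: 1 4 5 6
S: empty
W: 7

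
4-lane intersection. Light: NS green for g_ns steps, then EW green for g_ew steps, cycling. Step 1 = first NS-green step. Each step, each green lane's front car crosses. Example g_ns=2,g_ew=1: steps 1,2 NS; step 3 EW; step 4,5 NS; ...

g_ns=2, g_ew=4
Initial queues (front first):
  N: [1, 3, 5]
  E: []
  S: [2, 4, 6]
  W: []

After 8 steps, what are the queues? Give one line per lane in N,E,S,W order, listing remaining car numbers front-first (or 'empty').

Step 1 [NS]: N:car1-GO,E:wait,S:car2-GO,W:wait | queues: N=2 E=0 S=2 W=0
Step 2 [NS]: N:car3-GO,E:wait,S:car4-GO,W:wait | queues: N=1 E=0 S=1 W=0
Step 3 [EW]: N:wait,E:empty,S:wait,W:empty | queues: N=1 E=0 S=1 W=0
Step 4 [EW]: N:wait,E:empty,S:wait,W:empty | queues: N=1 E=0 S=1 W=0
Step 5 [EW]: N:wait,E:empty,S:wait,W:empty | queues: N=1 E=0 S=1 W=0
Step 6 [EW]: N:wait,E:empty,S:wait,W:empty | queues: N=1 E=0 S=1 W=0
Step 7 [NS]: N:car5-GO,E:wait,S:car6-GO,W:wait | queues: N=0 E=0 S=0 W=0

N: empty
E: empty
S: empty
W: empty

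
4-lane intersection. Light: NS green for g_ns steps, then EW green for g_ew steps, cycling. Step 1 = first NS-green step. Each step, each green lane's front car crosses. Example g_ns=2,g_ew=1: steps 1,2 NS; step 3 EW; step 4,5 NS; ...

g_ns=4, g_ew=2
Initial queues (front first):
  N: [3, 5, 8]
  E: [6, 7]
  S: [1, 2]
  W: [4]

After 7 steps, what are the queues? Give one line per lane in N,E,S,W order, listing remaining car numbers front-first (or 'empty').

Step 1 [NS]: N:car3-GO,E:wait,S:car1-GO,W:wait | queues: N=2 E=2 S=1 W=1
Step 2 [NS]: N:car5-GO,E:wait,S:car2-GO,W:wait | queues: N=1 E=2 S=0 W=1
Step 3 [NS]: N:car8-GO,E:wait,S:empty,W:wait | queues: N=0 E=2 S=0 W=1
Step 4 [NS]: N:empty,E:wait,S:empty,W:wait | queues: N=0 E=2 S=0 W=1
Step 5 [EW]: N:wait,E:car6-GO,S:wait,W:car4-GO | queues: N=0 E=1 S=0 W=0
Step 6 [EW]: N:wait,E:car7-GO,S:wait,W:empty | queues: N=0 E=0 S=0 W=0

N: empty
E: empty
S: empty
W: empty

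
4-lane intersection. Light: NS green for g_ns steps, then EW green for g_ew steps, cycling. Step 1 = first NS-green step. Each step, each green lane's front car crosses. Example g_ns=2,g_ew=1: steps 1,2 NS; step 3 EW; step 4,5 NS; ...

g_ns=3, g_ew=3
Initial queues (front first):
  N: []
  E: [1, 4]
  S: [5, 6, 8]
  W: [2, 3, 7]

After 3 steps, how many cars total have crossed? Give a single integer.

Answer: 3

Derivation:
Step 1 [NS]: N:empty,E:wait,S:car5-GO,W:wait | queues: N=0 E=2 S=2 W=3
Step 2 [NS]: N:empty,E:wait,S:car6-GO,W:wait | queues: N=0 E=2 S=1 W=3
Step 3 [NS]: N:empty,E:wait,S:car8-GO,W:wait | queues: N=0 E=2 S=0 W=3
Cars crossed by step 3: 3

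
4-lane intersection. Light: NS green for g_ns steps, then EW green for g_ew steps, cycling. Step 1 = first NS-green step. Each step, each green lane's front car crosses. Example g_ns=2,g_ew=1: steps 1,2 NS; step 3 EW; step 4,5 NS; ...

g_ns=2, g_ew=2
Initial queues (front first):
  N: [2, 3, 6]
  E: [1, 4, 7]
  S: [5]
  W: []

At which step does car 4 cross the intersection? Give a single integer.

Step 1 [NS]: N:car2-GO,E:wait,S:car5-GO,W:wait | queues: N=2 E=3 S=0 W=0
Step 2 [NS]: N:car3-GO,E:wait,S:empty,W:wait | queues: N=1 E=3 S=0 W=0
Step 3 [EW]: N:wait,E:car1-GO,S:wait,W:empty | queues: N=1 E=2 S=0 W=0
Step 4 [EW]: N:wait,E:car4-GO,S:wait,W:empty | queues: N=1 E=1 S=0 W=0
Step 5 [NS]: N:car6-GO,E:wait,S:empty,W:wait | queues: N=0 E=1 S=0 W=0
Step 6 [NS]: N:empty,E:wait,S:empty,W:wait | queues: N=0 E=1 S=0 W=0
Step 7 [EW]: N:wait,E:car7-GO,S:wait,W:empty | queues: N=0 E=0 S=0 W=0
Car 4 crosses at step 4

4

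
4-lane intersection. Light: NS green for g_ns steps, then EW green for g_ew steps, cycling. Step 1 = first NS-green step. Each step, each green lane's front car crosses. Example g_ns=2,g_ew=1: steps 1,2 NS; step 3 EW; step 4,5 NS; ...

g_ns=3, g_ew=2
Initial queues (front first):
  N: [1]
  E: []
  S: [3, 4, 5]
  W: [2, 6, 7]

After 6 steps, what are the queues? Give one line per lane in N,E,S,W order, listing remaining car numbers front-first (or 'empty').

Step 1 [NS]: N:car1-GO,E:wait,S:car3-GO,W:wait | queues: N=0 E=0 S=2 W=3
Step 2 [NS]: N:empty,E:wait,S:car4-GO,W:wait | queues: N=0 E=0 S=1 W=3
Step 3 [NS]: N:empty,E:wait,S:car5-GO,W:wait | queues: N=0 E=0 S=0 W=3
Step 4 [EW]: N:wait,E:empty,S:wait,W:car2-GO | queues: N=0 E=0 S=0 W=2
Step 5 [EW]: N:wait,E:empty,S:wait,W:car6-GO | queues: N=0 E=0 S=0 W=1
Step 6 [NS]: N:empty,E:wait,S:empty,W:wait | queues: N=0 E=0 S=0 W=1

N: empty
E: empty
S: empty
W: 7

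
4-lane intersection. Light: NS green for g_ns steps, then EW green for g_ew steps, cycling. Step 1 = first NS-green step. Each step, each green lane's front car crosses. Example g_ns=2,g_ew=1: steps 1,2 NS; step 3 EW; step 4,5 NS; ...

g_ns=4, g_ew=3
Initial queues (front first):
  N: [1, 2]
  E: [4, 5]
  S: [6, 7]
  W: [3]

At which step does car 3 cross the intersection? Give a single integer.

Step 1 [NS]: N:car1-GO,E:wait,S:car6-GO,W:wait | queues: N=1 E=2 S=1 W=1
Step 2 [NS]: N:car2-GO,E:wait,S:car7-GO,W:wait | queues: N=0 E=2 S=0 W=1
Step 3 [NS]: N:empty,E:wait,S:empty,W:wait | queues: N=0 E=2 S=0 W=1
Step 4 [NS]: N:empty,E:wait,S:empty,W:wait | queues: N=0 E=2 S=0 W=1
Step 5 [EW]: N:wait,E:car4-GO,S:wait,W:car3-GO | queues: N=0 E=1 S=0 W=0
Step 6 [EW]: N:wait,E:car5-GO,S:wait,W:empty | queues: N=0 E=0 S=0 W=0
Car 3 crosses at step 5

5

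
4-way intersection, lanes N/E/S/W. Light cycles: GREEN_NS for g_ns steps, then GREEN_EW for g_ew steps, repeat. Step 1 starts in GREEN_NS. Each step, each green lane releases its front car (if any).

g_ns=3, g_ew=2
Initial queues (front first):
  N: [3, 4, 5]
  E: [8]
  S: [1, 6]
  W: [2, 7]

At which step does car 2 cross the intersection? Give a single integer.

Step 1 [NS]: N:car3-GO,E:wait,S:car1-GO,W:wait | queues: N=2 E=1 S=1 W=2
Step 2 [NS]: N:car4-GO,E:wait,S:car6-GO,W:wait | queues: N=1 E=1 S=0 W=2
Step 3 [NS]: N:car5-GO,E:wait,S:empty,W:wait | queues: N=0 E=1 S=0 W=2
Step 4 [EW]: N:wait,E:car8-GO,S:wait,W:car2-GO | queues: N=0 E=0 S=0 W=1
Step 5 [EW]: N:wait,E:empty,S:wait,W:car7-GO | queues: N=0 E=0 S=0 W=0
Car 2 crosses at step 4

4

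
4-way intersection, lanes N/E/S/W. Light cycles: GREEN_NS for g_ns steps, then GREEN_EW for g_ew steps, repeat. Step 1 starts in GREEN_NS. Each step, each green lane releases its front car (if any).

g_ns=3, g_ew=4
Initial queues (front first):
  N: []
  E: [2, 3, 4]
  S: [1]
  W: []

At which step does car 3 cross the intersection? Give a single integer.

Step 1 [NS]: N:empty,E:wait,S:car1-GO,W:wait | queues: N=0 E=3 S=0 W=0
Step 2 [NS]: N:empty,E:wait,S:empty,W:wait | queues: N=0 E=3 S=0 W=0
Step 3 [NS]: N:empty,E:wait,S:empty,W:wait | queues: N=0 E=3 S=0 W=0
Step 4 [EW]: N:wait,E:car2-GO,S:wait,W:empty | queues: N=0 E=2 S=0 W=0
Step 5 [EW]: N:wait,E:car3-GO,S:wait,W:empty | queues: N=0 E=1 S=0 W=0
Step 6 [EW]: N:wait,E:car4-GO,S:wait,W:empty | queues: N=0 E=0 S=0 W=0
Car 3 crosses at step 5

5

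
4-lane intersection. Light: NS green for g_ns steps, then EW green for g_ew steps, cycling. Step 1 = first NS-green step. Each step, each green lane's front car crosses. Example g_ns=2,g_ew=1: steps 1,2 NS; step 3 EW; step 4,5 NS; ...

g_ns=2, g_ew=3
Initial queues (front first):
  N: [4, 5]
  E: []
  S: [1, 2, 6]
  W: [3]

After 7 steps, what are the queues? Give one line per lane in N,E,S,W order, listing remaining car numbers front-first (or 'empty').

Step 1 [NS]: N:car4-GO,E:wait,S:car1-GO,W:wait | queues: N=1 E=0 S=2 W=1
Step 2 [NS]: N:car5-GO,E:wait,S:car2-GO,W:wait | queues: N=0 E=0 S=1 W=1
Step 3 [EW]: N:wait,E:empty,S:wait,W:car3-GO | queues: N=0 E=0 S=1 W=0
Step 4 [EW]: N:wait,E:empty,S:wait,W:empty | queues: N=0 E=0 S=1 W=0
Step 5 [EW]: N:wait,E:empty,S:wait,W:empty | queues: N=0 E=0 S=1 W=0
Step 6 [NS]: N:empty,E:wait,S:car6-GO,W:wait | queues: N=0 E=0 S=0 W=0

N: empty
E: empty
S: empty
W: empty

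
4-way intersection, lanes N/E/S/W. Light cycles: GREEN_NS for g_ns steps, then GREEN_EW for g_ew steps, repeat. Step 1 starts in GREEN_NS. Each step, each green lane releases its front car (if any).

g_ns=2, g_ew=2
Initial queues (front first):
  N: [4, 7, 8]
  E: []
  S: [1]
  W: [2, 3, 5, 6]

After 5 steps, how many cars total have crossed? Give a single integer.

Answer: 6

Derivation:
Step 1 [NS]: N:car4-GO,E:wait,S:car1-GO,W:wait | queues: N=2 E=0 S=0 W=4
Step 2 [NS]: N:car7-GO,E:wait,S:empty,W:wait | queues: N=1 E=0 S=0 W=4
Step 3 [EW]: N:wait,E:empty,S:wait,W:car2-GO | queues: N=1 E=0 S=0 W=3
Step 4 [EW]: N:wait,E:empty,S:wait,W:car3-GO | queues: N=1 E=0 S=0 W=2
Step 5 [NS]: N:car8-GO,E:wait,S:empty,W:wait | queues: N=0 E=0 S=0 W=2
Cars crossed by step 5: 6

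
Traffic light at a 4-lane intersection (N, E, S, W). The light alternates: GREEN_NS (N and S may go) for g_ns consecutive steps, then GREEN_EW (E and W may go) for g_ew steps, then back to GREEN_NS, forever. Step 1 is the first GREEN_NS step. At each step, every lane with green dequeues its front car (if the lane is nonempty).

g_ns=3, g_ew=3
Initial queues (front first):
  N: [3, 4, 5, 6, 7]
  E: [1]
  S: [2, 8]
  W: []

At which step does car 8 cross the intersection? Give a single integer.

Step 1 [NS]: N:car3-GO,E:wait,S:car2-GO,W:wait | queues: N=4 E=1 S=1 W=0
Step 2 [NS]: N:car4-GO,E:wait,S:car8-GO,W:wait | queues: N=3 E=1 S=0 W=0
Step 3 [NS]: N:car5-GO,E:wait,S:empty,W:wait | queues: N=2 E=1 S=0 W=0
Step 4 [EW]: N:wait,E:car1-GO,S:wait,W:empty | queues: N=2 E=0 S=0 W=0
Step 5 [EW]: N:wait,E:empty,S:wait,W:empty | queues: N=2 E=0 S=0 W=0
Step 6 [EW]: N:wait,E:empty,S:wait,W:empty | queues: N=2 E=0 S=0 W=0
Step 7 [NS]: N:car6-GO,E:wait,S:empty,W:wait | queues: N=1 E=0 S=0 W=0
Step 8 [NS]: N:car7-GO,E:wait,S:empty,W:wait | queues: N=0 E=0 S=0 W=0
Car 8 crosses at step 2

2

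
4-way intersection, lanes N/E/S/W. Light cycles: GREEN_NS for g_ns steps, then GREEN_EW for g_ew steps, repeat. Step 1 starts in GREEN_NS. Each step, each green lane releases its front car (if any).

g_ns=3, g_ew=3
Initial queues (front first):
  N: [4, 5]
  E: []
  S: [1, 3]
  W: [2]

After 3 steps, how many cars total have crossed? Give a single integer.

Step 1 [NS]: N:car4-GO,E:wait,S:car1-GO,W:wait | queues: N=1 E=0 S=1 W=1
Step 2 [NS]: N:car5-GO,E:wait,S:car3-GO,W:wait | queues: N=0 E=0 S=0 W=1
Step 3 [NS]: N:empty,E:wait,S:empty,W:wait | queues: N=0 E=0 S=0 W=1
Cars crossed by step 3: 4

Answer: 4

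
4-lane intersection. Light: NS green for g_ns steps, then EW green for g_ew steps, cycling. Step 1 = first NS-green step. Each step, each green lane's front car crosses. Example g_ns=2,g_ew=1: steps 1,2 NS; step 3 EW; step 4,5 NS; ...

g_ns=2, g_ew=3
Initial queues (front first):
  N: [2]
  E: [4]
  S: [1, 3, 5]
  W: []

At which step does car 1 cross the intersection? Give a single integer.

Step 1 [NS]: N:car2-GO,E:wait,S:car1-GO,W:wait | queues: N=0 E=1 S=2 W=0
Step 2 [NS]: N:empty,E:wait,S:car3-GO,W:wait | queues: N=0 E=1 S=1 W=0
Step 3 [EW]: N:wait,E:car4-GO,S:wait,W:empty | queues: N=0 E=0 S=1 W=0
Step 4 [EW]: N:wait,E:empty,S:wait,W:empty | queues: N=0 E=0 S=1 W=0
Step 5 [EW]: N:wait,E:empty,S:wait,W:empty | queues: N=0 E=0 S=1 W=0
Step 6 [NS]: N:empty,E:wait,S:car5-GO,W:wait | queues: N=0 E=0 S=0 W=0
Car 1 crosses at step 1

1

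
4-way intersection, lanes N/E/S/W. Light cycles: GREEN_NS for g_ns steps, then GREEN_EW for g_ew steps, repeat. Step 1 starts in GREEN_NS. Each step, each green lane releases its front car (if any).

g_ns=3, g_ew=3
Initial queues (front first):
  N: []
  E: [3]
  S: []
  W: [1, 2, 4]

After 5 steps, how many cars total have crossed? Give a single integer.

Step 1 [NS]: N:empty,E:wait,S:empty,W:wait | queues: N=0 E=1 S=0 W=3
Step 2 [NS]: N:empty,E:wait,S:empty,W:wait | queues: N=0 E=1 S=0 W=3
Step 3 [NS]: N:empty,E:wait,S:empty,W:wait | queues: N=0 E=1 S=0 W=3
Step 4 [EW]: N:wait,E:car3-GO,S:wait,W:car1-GO | queues: N=0 E=0 S=0 W=2
Step 5 [EW]: N:wait,E:empty,S:wait,W:car2-GO | queues: N=0 E=0 S=0 W=1
Cars crossed by step 5: 3

Answer: 3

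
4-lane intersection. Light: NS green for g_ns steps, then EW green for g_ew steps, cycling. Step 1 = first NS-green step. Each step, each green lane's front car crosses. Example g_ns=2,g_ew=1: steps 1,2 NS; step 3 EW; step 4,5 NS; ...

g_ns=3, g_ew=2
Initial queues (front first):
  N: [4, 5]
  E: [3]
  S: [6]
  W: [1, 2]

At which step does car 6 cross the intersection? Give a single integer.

Step 1 [NS]: N:car4-GO,E:wait,S:car6-GO,W:wait | queues: N=1 E=1 S=0 W=2
Step 2 [NS]: N:car5-GO,E:wait,S:empty,W:wait | queues: N=0 E=1 S=0 W=2
Step 3 [NS]: N:empty,E:wait,S:empty,W:wait | queues: N=0 E=1 S=0 W=2
Step 4 [EW]: N:wait,E:car3-GO,S:wait,W:car1-GO | queues: N=0 E=0 S=0 W=1
Step 5 [EW]: N:wait,E:empty,S:wait,W:car2-GO | queues: N=0 E=0 S=0 W=0
Car 6 crosses at step 1

1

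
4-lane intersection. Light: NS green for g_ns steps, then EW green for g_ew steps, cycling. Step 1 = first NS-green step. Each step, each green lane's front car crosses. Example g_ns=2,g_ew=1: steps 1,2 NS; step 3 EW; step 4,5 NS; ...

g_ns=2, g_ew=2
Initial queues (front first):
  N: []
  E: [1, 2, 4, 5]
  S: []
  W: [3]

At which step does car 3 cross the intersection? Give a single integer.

Step 1 [NS]: N:empty,E:wait,S:empty,W:wait | queues: N=0 E=4 S=0 W=1
Step 2 [NS]: N:empty,E:wait,S:empty,W:wait | queues: N=0 E=4 S=0 W=1
Step 3 [EW]: N:wait,E:car1-GO,S:wait,W:car3-GO | queues: N=0 E=3 S=0 W=0
Step 4 [EW]: N:wait,E:car2-GO,S:wait,W:empty | queues: N=0 E=2 S=0 W=0
Step 5 [NS]: N:empty,E:wait,S:empty,W:wait | queues: N=0 E=2 S=0 W=0
Step 6 [NS]: N:empty,E:wait,S:empty,W:wait | queues: N=0 E=2 S=0 W=0
Step 7 [EW]: N:wait,E:car4-GO,S:wait,W:empty | queues: N=0 E=1 S=0 W=0
Step 8 [EW]: N:wait,E:car5-GO,S:wait,W:empty | queues: N=0 E=0 S=0 W=0
Car 3 crosses at step 3

3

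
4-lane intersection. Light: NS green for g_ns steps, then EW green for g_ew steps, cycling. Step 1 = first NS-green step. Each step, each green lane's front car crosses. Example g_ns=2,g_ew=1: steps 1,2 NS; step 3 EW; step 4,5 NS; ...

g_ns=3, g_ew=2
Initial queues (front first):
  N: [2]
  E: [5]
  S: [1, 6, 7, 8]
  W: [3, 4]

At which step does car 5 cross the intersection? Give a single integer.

Step 1 [NS]: N:car2-GO,E:wait,S:car1-GO,W:wait | queues: N=0 E=1 S=3 W=2
Step 2 [NS]: N:empty,E:wait,S:car6-GO,W:wait | queues: N=0 E=1 S=2 W=2
Step 3 [NS]: N:empty,E:wait,S:car7-GO,W:wait | queues: N=0 E=1 S=1 W=2
Step 4 [EW]: N:wait,E:car5-GO,S:wait,W:car3-GO | queues: N=0 E=0 S=1 W=1
Step 5 [EW]: N:wait,E:empty,S:wait,W:car4-GO | queues: N=0 E=0 S=1 W=0
Step 6 [NS]: N:empty,E:wait,S:car8-GO,W:wait | queues: N=0 E=0 S=0 W=0
Car 5 crosses at step 4

4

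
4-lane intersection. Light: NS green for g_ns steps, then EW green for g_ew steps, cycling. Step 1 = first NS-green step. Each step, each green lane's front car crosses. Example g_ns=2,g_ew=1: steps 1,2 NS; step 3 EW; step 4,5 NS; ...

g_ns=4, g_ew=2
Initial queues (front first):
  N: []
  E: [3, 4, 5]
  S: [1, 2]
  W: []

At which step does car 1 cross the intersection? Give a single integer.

Step 1 [NS]: N:empty,E:wait,S:car1-GO,W:wait | queues: N=0 E=3 S=1 W=0
Step 2 [NS]: N:empty,E:wait,S:car2-GO,W:wait | queues: N=0 E=3 S=0 W=0
Step 3 [NS]: N:empty,E:wait,S:empty,W:wait | queues: N=0 E=3 S=0 W=0
Step 4 [NS]: N:empty,E:wait,S:empty,W:wait | queues: N=0 E=3 S=0 W=0
Step 5 [EW]: N:wait,E:car3-GO,S:wait,W:empty | queues: N=0 E=2 S=0 W=0
Step 6 [EW]: N:wait,E:car4-GO,S:wait,W:empty | queues: N=0 E=1 S=0 W=0
Step 7 [NS]: N:empty,E:wait,S:empty,W:wait | queues: N=0 E=1 S=0 W=0
Step 8 [NS]: N:empty,E:wait,S:empty,W:wait | queues: N=0 E=1 S=0 W=0
Step 9 [NS]: N:empty,E:wait,S:empty,W:wait | queues: N=0 E=1 S=0 W=0
Step 10 [NS]: N:empty,E:wait,S:empty,W:wait | queues: N=0 E=1 S=0 W=0
Step 11 [EW]: N:wait,E:car5-GO,S:wait,W:empty | queues: N=0 E=0 S=0 W=0
Car 1 crosses at step 1

1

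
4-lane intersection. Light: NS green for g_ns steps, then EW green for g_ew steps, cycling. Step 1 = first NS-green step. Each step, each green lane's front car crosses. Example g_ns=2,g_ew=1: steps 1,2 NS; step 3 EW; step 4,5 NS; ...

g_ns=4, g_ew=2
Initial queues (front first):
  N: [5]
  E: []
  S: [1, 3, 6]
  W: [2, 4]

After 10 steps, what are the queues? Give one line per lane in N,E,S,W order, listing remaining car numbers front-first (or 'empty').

Step 1 [NS]: N:car5-GO,E:wait,S:car1-GO,W:wait | queues: N=0 E=0 S=2 W=2
Step 2 [NS]: N:empty,E:wait,S:car3-GO,W:wait | queues: N=0 E=0 S=1 W=2
Step 3 [NS]: N:empty,E:wait,S:car6-GO,W:wait | queues: N=0 E=0 S=0 W=2
Step 4 [NS]: N:empty,E:wait,S:empty,W:wait | queues: N=0 E=0 S=0 W=2
Step 5 [EW]: N:wait,E:empty,S:wait,W:car2-GO | queues: N=0 E=0 S=0 W=1
Step 6 [EW]: N:wait,E:empty,S:wait,W:car4-GO | queues: N=0 E=0 S=0 W=0

N: empty
E: empty
S: empty
W: empty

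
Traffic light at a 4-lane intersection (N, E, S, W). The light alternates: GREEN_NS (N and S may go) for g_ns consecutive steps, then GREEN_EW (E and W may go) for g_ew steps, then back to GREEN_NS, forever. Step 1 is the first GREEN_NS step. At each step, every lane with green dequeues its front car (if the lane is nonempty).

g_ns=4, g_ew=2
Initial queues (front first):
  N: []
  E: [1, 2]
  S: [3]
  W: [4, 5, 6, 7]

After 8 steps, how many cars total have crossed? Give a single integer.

Step 1 [NS]: N:empty,E:wait,S:car3-GO,W:wait | queues: N=0 E=2 S=0 W=4
Step 2 [NS]: N:empty,E:wait,S:empty,W:wait | queues: N=0 E=2 S=0 W=4
Step 3 [NS]: N:empty,E:wait,S:empty,W:wait | queues: N=0 E=2 S=0 W=4
Step 4 [NS]: N:empty,E:wait,S:empty,W:wait | queues: N=0 E=2 S=0 W=4
Step 5 [EW]: N:wait,E:car1-GO,S:wait,W:car4-GO | queues: N=0 E=1 S=0 W=3
Step 6 [EW]: N:wait,E:car2-GO,S:wait,W:car5-GO | queues: N=0 E=0 S=0 W=2
Step 7 [NS]: N:empty,E:wait,S:empty,W:wait | queues: N=0 E=0 S=0 W=2
Step 8 [NS]: N:empty,E:wait,S:empty,W:wait | queues: N=0 E=0 S=0 W=2
Cars crossed by step 8: 5

Answer: 5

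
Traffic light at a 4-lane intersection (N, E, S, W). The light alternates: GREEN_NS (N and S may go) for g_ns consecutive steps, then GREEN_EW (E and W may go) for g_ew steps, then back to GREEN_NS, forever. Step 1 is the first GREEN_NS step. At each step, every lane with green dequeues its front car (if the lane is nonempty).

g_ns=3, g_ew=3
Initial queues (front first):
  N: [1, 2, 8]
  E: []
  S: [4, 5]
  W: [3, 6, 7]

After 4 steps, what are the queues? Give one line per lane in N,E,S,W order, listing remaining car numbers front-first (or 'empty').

Step 1 [NS]: N:car1-GO,E:wait,S:car4-GO,W:wait | queues: N=2 E=0 S=1 W=3
Step 2 [NS]: N:car2-GO,E:wait,S:car5-GO,W:wait | queues: N=1 E=0 S=0 W=3
Step 3 [NS]: N:car8-GO,E:wait,S:empty,W:wait | queues: N=0 E=0 S=0 W=3
Step 4 [EW]: N:wait,E:empty,S:wait,W:car3-GO | queues: N=0 E=0 S=0 W=2

N: empty
E: empty
S: empty
W: 6 7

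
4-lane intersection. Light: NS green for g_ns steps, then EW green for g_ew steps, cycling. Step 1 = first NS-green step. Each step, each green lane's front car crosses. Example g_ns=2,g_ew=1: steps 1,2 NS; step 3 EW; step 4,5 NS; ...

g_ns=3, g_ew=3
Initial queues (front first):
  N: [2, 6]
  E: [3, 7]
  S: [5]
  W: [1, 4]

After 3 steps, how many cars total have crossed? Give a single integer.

Step 1 [NS]: N:car2-GO,E:wait,S:car5-GO,W:wait | queues: N=1 E=2 S=0 W=2
Step 2 [NS]: N:car6-GO,E:wait,S:empty,W:wait | queues: N=0 E=2 S=0 W=2
Step 3 [NS]: N:empty,E:wait,S:empty,W:wait | queues: N=0 E=2 S=0 W=2
Cars crossed by step 3: 3

Answer: 3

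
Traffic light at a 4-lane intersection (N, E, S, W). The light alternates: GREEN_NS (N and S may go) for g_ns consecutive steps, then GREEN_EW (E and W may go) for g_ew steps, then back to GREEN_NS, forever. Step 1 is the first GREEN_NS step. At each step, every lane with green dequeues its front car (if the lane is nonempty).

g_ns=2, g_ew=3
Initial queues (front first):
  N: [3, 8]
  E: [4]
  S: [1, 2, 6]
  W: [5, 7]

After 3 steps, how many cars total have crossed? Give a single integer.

Answer: 6

Derivation:
Step 1 [NS]: N:car3-GO,E:wait,S:car1-GO,W:wait | queues: N=1 E=1 S=2 W=2
Step 2 [NS]: N:car8-GO,E:wait,S:car2-GO,W:wait | queues: N=0 E=1 S=1 W=2
Step 3 [EW]: N:wait,E:car4-GO,S:wait,W:car5-GO | queues: N=0 E=0 S=1 W=1
Cars crossed by step 3: 6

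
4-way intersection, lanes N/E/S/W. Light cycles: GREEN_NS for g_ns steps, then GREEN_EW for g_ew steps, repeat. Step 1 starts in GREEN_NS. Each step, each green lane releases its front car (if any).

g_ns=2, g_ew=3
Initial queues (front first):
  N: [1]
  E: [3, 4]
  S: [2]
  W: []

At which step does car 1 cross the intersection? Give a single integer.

Step 1 [NS]: N:car1-GO,E:wait,S:car2-GO,W:wait | queues: N=0 E=2 S=0 W=0
Step 2 [NS]: N:empty,E:wait,S:empty,W:wait | queues: N=0 E=2 S=0 W=0
Step 3 [EW]: N:wait,E:car3-GO,S:wait,W:empty | queues: N=0 E=1 S=0 W=0
Step 4 [EW]: N:wait,E:car4-GO,S:wait,W:empty | queues: N=0 E=0 S=0 W=0
Car 1 crosses at step 1

1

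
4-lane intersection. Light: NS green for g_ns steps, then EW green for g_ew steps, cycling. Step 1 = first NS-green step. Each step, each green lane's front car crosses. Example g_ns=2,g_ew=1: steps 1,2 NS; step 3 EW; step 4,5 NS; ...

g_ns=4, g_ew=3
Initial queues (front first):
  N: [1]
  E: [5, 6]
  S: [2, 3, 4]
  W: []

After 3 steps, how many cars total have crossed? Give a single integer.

Step 1 [NS]: N:car1-GO,E:wait,S:car2-GO,W:wait | queues: N=0 E=2 S=2 W=0
Step 2 [NS]: N:empty,E:wait,S:car3-GO,W:wait | queues: N=0 E=2 S=1 W=0
Step 3 [NS]: N:empty,E:wait,S:car4-GO,W:wait | queues: N=0 E=2 S=0 W=0
Cars crossed by step 3: 4

Answer: 4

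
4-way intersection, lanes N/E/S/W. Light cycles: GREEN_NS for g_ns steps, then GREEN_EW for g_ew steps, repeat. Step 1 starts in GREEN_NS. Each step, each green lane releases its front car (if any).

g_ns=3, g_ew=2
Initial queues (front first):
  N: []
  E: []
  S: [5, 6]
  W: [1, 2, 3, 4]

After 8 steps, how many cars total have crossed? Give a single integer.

Step 1 [NS]: N:empty,E:wait,S:car5-GO,W:wait | queues: N=0 E=0 S=1 W=4
Step 2 [NS]: N:empty,E:wait,S:car6-GO,W:wait | queues: N=0 E=0 S=0 W=4
Step 3 [NS]: N:empty,E:wait,S:empty,W:wait | queues: N=0 E=0 S=0 W=4
Step 4 [EW]: N:wait,E:empty,S:wait,W:car1-GO | queues: N=0 E=0 S=0 W=3
Step 5 [EW]: N:wait,E:empty,S:wait,W:car2-GO | queues: N=0 E=0 S=0 W=2
Step 6 [NS]: N:empty,E:wait,S:empty,W:wait | queues: N=0 E=0 S=0 W=2
Step 7 [NS]: N:empty,E:wait,S:empty,W:wait | queues: N=0 E=0 S=0 W=2
Step 8 [NS]: N:empty,E:wait,S:empty,W:wait | queues: N=0 E=0 S=0 W=2
Cars crossed by step 8: 4

Answer: 4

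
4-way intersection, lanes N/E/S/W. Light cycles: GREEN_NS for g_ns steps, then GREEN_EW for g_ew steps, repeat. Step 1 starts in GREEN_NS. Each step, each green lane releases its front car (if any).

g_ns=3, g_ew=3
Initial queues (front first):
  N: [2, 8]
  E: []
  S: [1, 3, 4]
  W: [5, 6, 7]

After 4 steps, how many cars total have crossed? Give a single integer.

Answer: 6

Derivation:
Step 1 [NS]: N:car2-GO,E:wait,S:car1-GO,W:wait | queues: N=1 E=0 S=2 W=3
Step 2 [NS]: N:car8-GO,E:wait,S:car3-GO,W:wait | queues: N=0 E=0 S=1 W=3
Step 3 [NS]: N:empty,E:wait,S:car4-GO,W:wait | queues: N=0 E=0 S=0 W=3
Step 4 [EW]: N:wait,E:empty,S:wait,W:car5-GO | queues: N=0 E=0 S=0 W=2
Cars crossed by step 4: 6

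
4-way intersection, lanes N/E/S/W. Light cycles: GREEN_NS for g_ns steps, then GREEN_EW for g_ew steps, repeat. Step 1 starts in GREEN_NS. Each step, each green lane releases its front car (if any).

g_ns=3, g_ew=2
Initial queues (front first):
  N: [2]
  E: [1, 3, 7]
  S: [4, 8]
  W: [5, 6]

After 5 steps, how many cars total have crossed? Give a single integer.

Answer: 7

Derivation:
Step 1 [NS]: N:car2-GO,E:wait,S:car4-GO,W:wait | queues: N=0 E=3 S=1 W=2
Step 2 [NS]: N:empty,E:wait,S:car8-GO,W:wait | queues: N=0 E=3 S=0 W=2
Step 3 [NS]: N:empty,E:wait,S:empty,W:wait | queues: N=0 E=3 S=0 W=2
Step 4 [EW]: N:wait,E:car1-GO,S:wait,W:car5-GO | queues: N=0 E=2 S=0 W=1
Step 5 [EW]: N:wait,E:car3-GO,S:wait,W:car6-GO | queues: N=0 E=1 S=0 W=0
Cars crossed by step 5: 7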